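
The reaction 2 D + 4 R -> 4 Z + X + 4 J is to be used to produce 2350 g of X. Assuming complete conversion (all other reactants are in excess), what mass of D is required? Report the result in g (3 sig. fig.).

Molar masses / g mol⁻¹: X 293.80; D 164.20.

2630 g

n(X) = 2350 / 293.80 = 7.999 mol
n(D) = (2/1) × 7.999 = 16.00 mol
mass = 16.00 × 164.20 = 2627 g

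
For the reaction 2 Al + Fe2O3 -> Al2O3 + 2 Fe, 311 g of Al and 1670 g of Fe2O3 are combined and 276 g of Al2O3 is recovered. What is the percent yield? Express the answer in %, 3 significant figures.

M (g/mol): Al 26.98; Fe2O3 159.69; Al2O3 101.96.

n(Al) = 311.0 / 26.98 = 11.53 mol
n(Fe2O3) = 1670 / 159.69 = 10.46 mol
n/ν for Al = 11.53/2 = 5.765
n/ν for Fe2O3 = 10.46/1 = 10.46
Smallest n/ν is Al → limiting reagent.
theoretical n(Al2O3) = (1/2) × 11.53 = 5.765 mol → 587.8 g
% yield = 276 / 587.8 × 100 = 46.95 %

47.0 %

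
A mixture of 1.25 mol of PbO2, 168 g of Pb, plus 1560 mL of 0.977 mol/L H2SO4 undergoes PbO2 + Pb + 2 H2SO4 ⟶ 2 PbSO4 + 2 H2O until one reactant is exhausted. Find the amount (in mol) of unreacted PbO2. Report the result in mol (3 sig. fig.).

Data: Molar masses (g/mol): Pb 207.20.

n(PbO2) = 1.250 mol
n(Pb) = 168.0 / 207.20 = 0.8108 mol
n(H2SO4) = 0.977 × 1560/1000 = 1.524 mol
n/ν → PbO2: 1.250, Pb: 0.8108, H2SO4: 0.7620; H2SO4 is limiting.
PbO2 consumed = (1/2) × 1.524 = 0.7620 mol
PbO2 remaining = 1.250 − 0.7620 = 0.4880 mol

0.488 mol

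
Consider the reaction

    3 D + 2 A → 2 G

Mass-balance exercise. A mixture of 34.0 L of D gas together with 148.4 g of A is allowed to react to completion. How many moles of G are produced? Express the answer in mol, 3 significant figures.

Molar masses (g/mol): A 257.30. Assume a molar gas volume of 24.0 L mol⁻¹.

n(D) = 34.00 / 24.0 = 1.417 mol
n(A) = 148.4 / 257.30 = 0.5768 mol
n/ν → D: 0.4723, A: 0.2884; A is limiting.
n(G) = (2/2) × 0.5768 = 0.5768 mol

0.577 mol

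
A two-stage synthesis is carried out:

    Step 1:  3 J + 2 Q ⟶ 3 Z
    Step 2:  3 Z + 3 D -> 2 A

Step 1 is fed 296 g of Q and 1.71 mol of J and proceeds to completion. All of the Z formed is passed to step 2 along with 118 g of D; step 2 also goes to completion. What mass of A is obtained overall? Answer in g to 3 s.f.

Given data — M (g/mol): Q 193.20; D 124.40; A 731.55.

Step 1:
n(Q) = 296.0 / 193.20 = 1.532 mol
n(J) = 1.710 mol
n/ν for Q = 1.532/2 = 0.7660
n/ν for J = 1.710/3 = 0.5700
Smallest n/ν is J → limiting reagent.
n(Z) produced = (3/3) × 1.710 = 1.710 mol
Step 2:
n(Z) available = 1.710 mol
n(D) = 118.0 / 124.40 = 0.9486 mol
n/ν for Z = 1.710/3 = 0.5700
n/ν for D = 0.9486/3 = 0.3162
Smallest n/ν is D → limiting reagent.
n(A) = (2/3) × 0.9486 = 0.6324 mol
mass = 0.6324 × 731.55 = 462.6 g

463 g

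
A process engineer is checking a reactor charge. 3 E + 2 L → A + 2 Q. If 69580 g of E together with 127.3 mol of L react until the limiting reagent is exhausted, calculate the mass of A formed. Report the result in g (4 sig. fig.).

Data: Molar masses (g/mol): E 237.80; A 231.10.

n(E) = 69580 / 237.80 = 292.6 mol
n(L) = 127.3 mol
n/ν for E = 292.6/3 = 97.53
n/ν for L = 127.3/2 = 63.65
Smallest n/ν is L → limiting reagent.
n(A) = (1/2) × 127.3 = 63.65 mol
mass = 63.65 × 231.10 = 14710 g

14710 g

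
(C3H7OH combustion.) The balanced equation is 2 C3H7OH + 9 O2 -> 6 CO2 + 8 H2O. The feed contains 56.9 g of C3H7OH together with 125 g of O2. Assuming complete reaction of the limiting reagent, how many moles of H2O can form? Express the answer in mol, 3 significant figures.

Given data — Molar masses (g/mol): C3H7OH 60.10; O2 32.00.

n(C3H7OH) = 56.90 / 60.10 = 0.9468 mol
n(O2) = 125.0 / 32.00 = 3.906 mol
n/ν for C3H7OH = 0.9468/2 = 0.4734
n/ν for O2 = 3.906/9 = 0.4340
Smallest n/ν is O2 → limiting reagent.
n(H2O) = (8/9) × 3.906 = 3.472 mol

3.47 mol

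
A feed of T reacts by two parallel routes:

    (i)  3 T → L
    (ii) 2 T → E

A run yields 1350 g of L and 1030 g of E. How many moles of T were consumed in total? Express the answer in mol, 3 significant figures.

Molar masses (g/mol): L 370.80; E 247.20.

n(L) = 1350 / 370.80 = 3.641 mol
n(E) = 1030 / 247.20 = 4.167 mol
n(T) via (i) = (3/1)×3.641 = 10.92 mol
n(T) via (ii) = (2/1)×4.167 = 8.334 mol
total n(T) = 10.92 + 8.334 = 19.25 mol

19.3 mol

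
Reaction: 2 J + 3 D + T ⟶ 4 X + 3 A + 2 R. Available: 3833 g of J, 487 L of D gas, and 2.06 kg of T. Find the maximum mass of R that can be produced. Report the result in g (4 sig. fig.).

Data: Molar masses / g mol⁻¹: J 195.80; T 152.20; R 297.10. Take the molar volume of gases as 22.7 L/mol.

4249 g

n(J) = 3833 / 195.80 = 19.58 mol
n(D) = 487.0 / 22.7 = 21.45 mol
n(T) = 2.060×1000 / 152.20 = 13.53 mol
n/ν for J = 19.58/2 = 9.790
n/ν for D = 21.45/3 = 7.150
n/ν for T = 13.53/1 = 13.53
Smallest n/ν is D → limiting reagent.
n(R) = (2/3) × 21.45 = 14.30 mol
mass = 14.30 × 297.10 = 4249 g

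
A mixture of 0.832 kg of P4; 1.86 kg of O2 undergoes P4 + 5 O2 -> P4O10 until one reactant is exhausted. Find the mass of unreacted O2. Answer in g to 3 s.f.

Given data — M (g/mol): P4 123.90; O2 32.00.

n(P4) = 0.8320×1000 / 123.90 = 6.715 mol
n(O2) = 1.860×1000 / 32.00 = 58.13 mol
n/ν for P4 = 6.715/1 = 6.715
n/ν for O2 = 58.13/5 = 11.63
Smallest n/ν is P4 → limiting reagent.
O2 consumed = (5/1) × 6.715 = 33.58 mol
O2 remaining = 58.13 − 33.58 = 24.55 mol
mass = 24.55 × 32.00 = 785.6 g

786 g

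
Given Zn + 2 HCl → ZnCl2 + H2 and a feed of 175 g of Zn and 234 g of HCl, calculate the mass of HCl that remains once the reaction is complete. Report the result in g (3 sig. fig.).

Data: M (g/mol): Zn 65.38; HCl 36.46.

38.8 g

n(Zn) = 175.0 / 65.38 = 2.677 mol
n(HCl) = 234.0 / 36.46 = 6.418 mol
n/ν → Zn: 2.677, HCl: 3.209; Zn is limiting.
HCl consumed = (2/1) × 2.677 = 5.354 mol
HCl remaining = 6.418 − 5.354 = 1.064 mol
mass = 1.064 × 36.46 = 38.79 g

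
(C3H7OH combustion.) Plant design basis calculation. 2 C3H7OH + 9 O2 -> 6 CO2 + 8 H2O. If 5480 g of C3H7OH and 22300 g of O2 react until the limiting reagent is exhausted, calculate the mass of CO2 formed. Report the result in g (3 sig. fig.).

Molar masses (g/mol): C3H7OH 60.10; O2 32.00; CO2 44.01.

12000 g

n(C3H7OH) = 5480 / 60.10 = 91.18 mol
n(O2) = 22300 / 32.00 = 696.9 mol
n/ν for C3H7OH = 91.18/2 = 45.59
n/ν for O2 = 696.9/9 = 77.43
Smallest n/ν is C3H7OH → limiting reagent.
n(CO2) = (6/2) × 91.18 = 273.5 mol
mass = 273.5 × 44.01 = 12040 g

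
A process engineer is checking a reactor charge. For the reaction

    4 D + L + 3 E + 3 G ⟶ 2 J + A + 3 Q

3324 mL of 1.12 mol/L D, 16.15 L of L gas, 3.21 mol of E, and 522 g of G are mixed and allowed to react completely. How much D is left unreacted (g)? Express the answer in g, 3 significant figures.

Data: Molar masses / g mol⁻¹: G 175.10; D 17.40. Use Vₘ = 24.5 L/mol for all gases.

18.9 g

n(D) = 1.12 × 3324/1000 = 3.723 mol
n(L) = 16.15 / 24.5 = 0.6592 mol
n(E) = 3.210 mol
n(G) = 522.0 / 175.10 = 2.981 mol
n/ν → D: 0.9308, L: 0.6592, E: 1.070, G: 0.9937; L is limiting.
D consumed = (4/1) × 0.6592 = 2.637 mol
D remaining = 3.723 − 2.637 = 1.086 mol
mass = 1.086 × 17.40 = 18.90 g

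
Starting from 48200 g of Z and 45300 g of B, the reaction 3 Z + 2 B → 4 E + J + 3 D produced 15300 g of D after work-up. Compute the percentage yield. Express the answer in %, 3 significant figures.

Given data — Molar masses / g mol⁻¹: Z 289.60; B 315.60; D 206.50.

n(Z) = 48200 / 289.60 = 166.4 mol
n(B) = 45300 / 315.60 = 143.5 mol
n/ν → Z: 55.47, B: 71.75; Z is limiting.
theoretical n(D) = (3/3) × 166.4 = 166.4 mol → 34360 g
% yield = 15300 / 34360 × 100 = 44.53 %

44.5 %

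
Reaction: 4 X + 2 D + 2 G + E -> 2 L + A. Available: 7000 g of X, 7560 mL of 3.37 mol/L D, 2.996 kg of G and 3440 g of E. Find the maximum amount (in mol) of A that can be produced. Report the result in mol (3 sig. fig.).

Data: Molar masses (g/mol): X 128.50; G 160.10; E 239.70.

9.36 mol

n(X) = 7000 / 128.50 = 54.47 mol
n(D) = 3.37 × 7560/1000 = 25.48 mol
n(G) = 2.996×1000 / 160.10 = 18.71 mol
n(E) = 3440 / 239.70 = 14.35 mol
n/ν for X = 54.47/4 = 13.62
n/ν for D = 25.48/2 = 12.74
n/ν for G = 18.71/2 = 9.355
n/ν for E = 14.35/1 = 14.35
Smallest n/ν is G → limiting reagent.
n(A) = (1/2) × 18.71 = 9.355 mol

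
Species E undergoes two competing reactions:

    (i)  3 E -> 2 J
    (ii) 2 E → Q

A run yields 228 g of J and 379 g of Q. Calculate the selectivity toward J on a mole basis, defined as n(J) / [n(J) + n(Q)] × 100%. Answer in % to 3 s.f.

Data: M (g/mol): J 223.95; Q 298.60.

44.5 %

n(J) = 228 / 223.95 = 1.018 mol
n(Q) = 379 / 298.60 = 1.269 mol
selectivity = 1.018/(1.018+1.269) × 100 = 44.51 %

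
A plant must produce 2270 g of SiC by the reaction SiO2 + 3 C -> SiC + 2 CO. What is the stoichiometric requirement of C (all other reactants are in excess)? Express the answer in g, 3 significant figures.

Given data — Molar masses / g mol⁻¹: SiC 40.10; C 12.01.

n(SiC) = 2270 / 40.10 = 56.61 mol
n(C) = (3/1) × 56.61 = 169.8 mol
mass = 169.8 × 12.01 = 2039 g

2040 g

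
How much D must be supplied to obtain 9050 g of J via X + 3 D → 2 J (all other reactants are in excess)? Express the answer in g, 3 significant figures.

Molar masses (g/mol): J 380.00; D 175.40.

n(J) = 9050 / 380.00 = 23.82 mol
n(D) = (3/2) × 23.82 = 35.73 mol
mass = 35.73 × 175.40 = 6267 g

6270 g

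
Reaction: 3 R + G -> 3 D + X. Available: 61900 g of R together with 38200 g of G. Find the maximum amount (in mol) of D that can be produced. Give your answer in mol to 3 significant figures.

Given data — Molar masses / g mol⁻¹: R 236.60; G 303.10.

n(R) = 61900 / 236.60 = 261.6 mol
n(G) = 38200 / 303.10 = 126.0 mol
n/ν for R = 261.6/3 = 87.20
n/ν for G = 126.0/1 = 126.0
Smallest n/ν is R → limiting reagent.
n(D) = (3/3) × 261.6 = 261.6 mol

262 mol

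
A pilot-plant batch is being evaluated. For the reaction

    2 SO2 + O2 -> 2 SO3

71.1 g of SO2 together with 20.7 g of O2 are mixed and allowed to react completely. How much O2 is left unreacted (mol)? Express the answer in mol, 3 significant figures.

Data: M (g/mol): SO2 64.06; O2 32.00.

0.0919 mol

n(SO2) = 71.10 / 64.06 = 1.110 mol
n(O2) = 20.70 / 32.00 = 0.6469 mol
n/ν → SO2: 0.5550, O2: 0.6469; SO2 is limiting.
O2 consumed = (1/2) × 1.110 = 0.5550 mol
O2 remaining = 0.6469 − 0.5550 = 0.09190 mol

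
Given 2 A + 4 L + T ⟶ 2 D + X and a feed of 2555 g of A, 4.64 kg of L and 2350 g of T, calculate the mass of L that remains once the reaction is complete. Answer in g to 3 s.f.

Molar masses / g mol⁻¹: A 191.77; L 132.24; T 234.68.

n(A) = 2555 / 191.77 = 13.32 mol
n(L) = 4.640×1000 / 132.24 = 35.09 mol
n(T) = 2350 / 234.68 = 10.01 mol
n/ν for A = 13.32/2 = 6.660
n/ν for L = 35.09/4 = 8.773
n/ν for T = 10.01/1 = 10.01
Smallest n/ν is A → limiting reagent.
L consumed = (4/2) × 13.32 = 26.64 mol
L remaining = 35.09 − 26.64 = 8.450 mol
mass = 8.450 × 132.24 = 1117 g

1120 g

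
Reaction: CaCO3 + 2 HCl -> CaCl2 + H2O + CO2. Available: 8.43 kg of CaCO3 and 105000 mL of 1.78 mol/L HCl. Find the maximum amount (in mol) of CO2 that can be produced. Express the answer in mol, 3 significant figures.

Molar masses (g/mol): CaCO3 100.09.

n(CaCO3) = 8.430×1000 / 100.09 = 84.22 mol
n(HCl) = 1.78 × 105000/1000 = 186.9 mol
n/ν for CaCO3 = 84.22/1 = 84.22
n/ν for HCl = 186.9/2 = 93.45
Smallest n/ν is CaCO3 → limiting reagent.
n(CO2) = (1/1) × 84.22 = 84.22 mol

84.2 mol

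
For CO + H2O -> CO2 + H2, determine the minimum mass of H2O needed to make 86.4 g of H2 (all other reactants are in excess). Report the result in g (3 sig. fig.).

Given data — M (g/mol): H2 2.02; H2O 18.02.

771 g

n(H2) = 86.4 / 2.02 = 42.77 mol
n(H2O) = (1/1) × 42.77 = 42.77 mol
mass = 42.77 × 18.02 = 770.7 g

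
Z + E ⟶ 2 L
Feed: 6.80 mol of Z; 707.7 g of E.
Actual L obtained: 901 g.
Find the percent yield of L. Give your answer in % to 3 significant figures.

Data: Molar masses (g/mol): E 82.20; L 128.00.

n(Z) = 6.800 mol
n(E) = 707.7 / 82.20 = 8.609 mol
n/ν for Z = 6.800/1 = 6.800
n/ν for E = 8.609/1 = 8.609
Smallest n/ν is Z → limiting reagent.
theoretical n(L) = (2/1) × 6.800 = 13.60 mol → 1741 g
% yield = 901 / 1741 × 100 = 51.75 %

51.8 %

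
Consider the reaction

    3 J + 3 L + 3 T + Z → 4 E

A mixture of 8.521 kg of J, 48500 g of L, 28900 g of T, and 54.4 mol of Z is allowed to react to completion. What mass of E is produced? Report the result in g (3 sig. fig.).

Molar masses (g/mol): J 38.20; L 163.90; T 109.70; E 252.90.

55000 g

n(J) = 8.521×1000 / 38.20 = 223.1 mol
n(L) = 48500 / 163.90 = 295.9 mol
n(T) = 28900 / 109.70 = 263.4 mol
n(Z) = 54.40 mol
n/ν for J = 223.1/3 = 74.37
n/ν for L = 295.9/3 = 98.63
n/ν for T = 263.4/3 = 87.80
n/ν for Z = 54.40/1 = 54.40
Smallest n/ν is Z → limiting reagent.
n(E) = (4/1) × 54.40 = 217.6 mol
mass = 217.6 × 252.90 = 55030 g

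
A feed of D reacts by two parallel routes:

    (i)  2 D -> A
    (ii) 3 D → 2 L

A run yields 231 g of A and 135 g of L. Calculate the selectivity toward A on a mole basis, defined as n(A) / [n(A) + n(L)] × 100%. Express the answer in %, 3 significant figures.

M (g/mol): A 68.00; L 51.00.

n(A) = 231 / 68.00 = 3.397 mol
n(L) = 135 / 51.00 = 2.647 mol
selectivity = 3.397/(3.397+2.647) × 100 = 56.20 %

56.2 %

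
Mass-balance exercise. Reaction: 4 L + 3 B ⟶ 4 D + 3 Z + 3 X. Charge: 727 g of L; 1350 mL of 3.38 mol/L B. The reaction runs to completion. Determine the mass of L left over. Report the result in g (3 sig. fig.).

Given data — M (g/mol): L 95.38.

n(L) = 727.0 / 95.38 = 7.622 mol
n(B) = 3.38 × 1350/1000 = 4.563 mol
n/ν for L = 7.622/4 = 1.906
n/ν for B = 4.563/3 = 1.521
Smallest n/ν is B → limiting reagent.
L consumed = (4/3) × 4.563 = 6.084 mol
L remaining = 7.622 − 6.084 = 1.538 mol
mass = 1.538 × 95.38 = 146.7 g

147 g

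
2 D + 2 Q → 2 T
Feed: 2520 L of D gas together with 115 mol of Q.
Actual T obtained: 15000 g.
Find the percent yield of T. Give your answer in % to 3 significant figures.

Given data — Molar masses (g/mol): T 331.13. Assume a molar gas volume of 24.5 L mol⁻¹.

44.0 %

n(D) = 2520 / 24.5 = 102.9 mol
n(Q) = 115.0 mol
n/ν → D: 51.45, Q: 57.50; D is limiting.
theoretical n(T) = (2/2) × 102.9 = 102.9 mol → 34070 g
% yield = 15000 / 34070 × 100 = 44.03 %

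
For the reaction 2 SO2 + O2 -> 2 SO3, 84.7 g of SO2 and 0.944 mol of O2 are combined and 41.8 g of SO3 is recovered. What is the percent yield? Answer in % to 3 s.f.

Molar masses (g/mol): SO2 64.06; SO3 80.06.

39.5 %

n(SO2) = 84.70 / 64.06 = 1.322 mol
n(O2) = 0.9440 mol
n/ν for SO2 = 1.322/2 = 0.6610
n/ν for O2 = 0.9440/1 = 0.9440
Smallest n/ν is SO2 → limiting reagent.
theoretical n(SO3) = (2/2) × 1.322 = 1.322 mol → 105.8 g
% yield = 41.8 / 105.8 × 100 = 39.51 %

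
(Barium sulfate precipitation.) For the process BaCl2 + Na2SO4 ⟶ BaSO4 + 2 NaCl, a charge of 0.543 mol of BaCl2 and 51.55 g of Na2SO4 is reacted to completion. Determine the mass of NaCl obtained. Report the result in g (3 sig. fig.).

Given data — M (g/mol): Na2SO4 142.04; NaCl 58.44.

n(BaCl2) = 0.5430 mol
n(Na2SO4) = 51.55 / 142.04 = 0.3629 mol
n/ν → BaCl2: 0.5430, Na2SO4: 0.3629; Na2SO4 is limiting.
n(NaCl) = (2/1) × 0.3629 = 0.7258 mol
mass = 0.7258 × 58.44 = 42.42 g

42.4 g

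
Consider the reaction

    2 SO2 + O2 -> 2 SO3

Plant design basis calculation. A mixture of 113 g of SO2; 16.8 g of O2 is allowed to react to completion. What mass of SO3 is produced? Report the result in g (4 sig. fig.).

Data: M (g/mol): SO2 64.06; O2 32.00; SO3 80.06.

n(SO2) = 113.0 / 64.06 = 1.764 mol
n(O2) = 16.80 / 32.00 = 0.5250 mol
n/ν for SO2 = 1.764/2 = 0.8820
n/ν for O2 = 0.5250/1 = 0.5250
Smallest n/ν is O2 → limiting reagent.
n(SO3) = (2/1) × 0.5250 = 1.050 mol
mass = 1.050 × 80.06 = 84.06 g

84.06 g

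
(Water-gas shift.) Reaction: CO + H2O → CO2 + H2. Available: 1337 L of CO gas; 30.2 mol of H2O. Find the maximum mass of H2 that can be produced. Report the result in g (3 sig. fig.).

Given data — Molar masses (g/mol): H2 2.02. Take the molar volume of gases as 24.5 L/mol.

61.0 g

n(CO) = 1337 / 24.5 = 54.57 mol
n(H2O) = 30.20 mol
n/ν → CO: 54.57, H2O: 30.20; H2O is limiting.
n(H2) = (1/1) × 30.20 = 30.20 mol
mass = 30.20 × 2.02 = 61.00 g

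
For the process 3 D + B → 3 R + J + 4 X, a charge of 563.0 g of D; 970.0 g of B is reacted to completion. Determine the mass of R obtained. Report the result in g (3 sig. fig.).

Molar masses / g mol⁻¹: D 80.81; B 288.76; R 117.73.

820 g

n(D) = 563.0 / 80.81 = 6.967 mol
n(B) = 970.0 / 288.76 = 3.359 mol
n/ν → D: 2.322, B: 3.359; D is limiting.
n(R) = (3/3) × 6.967 = 6.967 mol
mass = 6.967 × 117.73 = 820.2 g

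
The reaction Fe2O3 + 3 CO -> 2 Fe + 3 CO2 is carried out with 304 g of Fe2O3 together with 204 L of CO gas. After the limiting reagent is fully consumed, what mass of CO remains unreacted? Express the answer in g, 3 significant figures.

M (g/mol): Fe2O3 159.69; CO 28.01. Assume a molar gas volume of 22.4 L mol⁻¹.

n(Fe2O3) = 304.0 / 159.69 = 1.904 mol
n(CO) = 204.0 / 22.4 = 9.107 mol
n/ν for Fe2O3 = 1.904/1 = 1.904
n/ν for CO = 9.107/3 = 3.036
Smallest n/ν is Fe2O3 → limiting reagent.
CO consumed = (3/1) × 1.904 = 5.712 mol
CO remaining = 9.107 − 5.712 = 3.395 mol
mass = 3.395 × 28.01 = 95.09 g

95.1 g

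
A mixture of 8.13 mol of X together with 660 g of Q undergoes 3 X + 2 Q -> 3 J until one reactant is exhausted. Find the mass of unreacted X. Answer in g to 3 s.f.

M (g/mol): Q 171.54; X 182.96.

n(X) = 8.130 mol
n(Q) = 660.0 / 171.54 = 3.847 mol
n/ν → X: 2.710, Q: 1.924; Q is limiting.
X consumed = (3/2) × 3.847 = 5.771 mol
X remaining = 8.130 − 5.771 = 2.359 mol
mass = 2.359 × 182.96 = 431.6 g

432 g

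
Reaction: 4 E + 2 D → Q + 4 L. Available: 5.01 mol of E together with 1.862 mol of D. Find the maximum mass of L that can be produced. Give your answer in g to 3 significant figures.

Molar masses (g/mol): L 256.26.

954 g

n(E) = 5.010 mol
n(D) = 1.862 mol
n/ν for E = 5.010/4 = 1.253
n/ν for D = 1.862/2 = 0.9310
Smallest n/ν is D → limiting reagent.
n(L) = (4/2) × 1.862 = 3.724 mol
mass = 3.724 × 256.26 = 954.3 g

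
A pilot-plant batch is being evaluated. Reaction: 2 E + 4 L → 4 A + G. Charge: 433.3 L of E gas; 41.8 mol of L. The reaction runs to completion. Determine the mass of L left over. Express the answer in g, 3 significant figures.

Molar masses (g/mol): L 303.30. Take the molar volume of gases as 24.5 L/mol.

n(E) = 433.3 / 24.5 = 17.69 mol
n(L) = 41.80 mol
n/ν for E = 17.69/2 = 8.845
n/ν for L = 41.80/4 = 10.45
Smallest n/ν is E → limiting reagent.
L consumed = (4/2) × 17.69 = 35.38 mol
L remaining = 41.80 − 35.38 = 6.420 mol
mass = 6.420 × 303.30 = 1947 g

1950 g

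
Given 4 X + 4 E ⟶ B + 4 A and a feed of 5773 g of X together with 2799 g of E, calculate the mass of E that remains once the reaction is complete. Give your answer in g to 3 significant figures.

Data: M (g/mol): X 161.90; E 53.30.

898 g

n(X) = 5773 / 161.90 = 35.66 mol
n(E) = 2799 / 53.30 = 52.51 mol
n/ν → X: 8.915, E: 13.13; X is limiting.
E consumed = (4/4) × 35.66 = 35.66 mol
E remaining = 52.51 − 35.66 = 16.85 mol
mass = 16.85 × 53.30 = 898.1 g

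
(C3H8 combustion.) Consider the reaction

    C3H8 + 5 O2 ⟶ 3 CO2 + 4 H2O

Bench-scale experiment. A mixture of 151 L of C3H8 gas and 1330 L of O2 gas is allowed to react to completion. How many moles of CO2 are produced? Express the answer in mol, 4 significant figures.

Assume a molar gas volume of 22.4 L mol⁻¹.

n(C3H8) = 151.0 / 22.4 = 6.741 mol
n(O2) = 1330 / 22.4 = 59.38 mol
n/ν for C3H8 = 6.741/1 = 6.741
n/ν for O2 = 59.38/5 = 11.88
Smallest n/ν is C3H8 → limiting reagent.
n(CO2) = (3/1) × 6.741 = 20.22 mol

20.22 mol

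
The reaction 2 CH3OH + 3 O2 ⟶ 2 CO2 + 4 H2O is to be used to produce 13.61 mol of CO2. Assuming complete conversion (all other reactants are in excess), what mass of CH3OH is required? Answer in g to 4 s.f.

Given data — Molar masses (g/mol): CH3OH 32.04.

436.1 g

n(CO2) = 13.61 mol
n(CH3OH) = (2/2) × 13.61 = 13.61 mol
mass = 13.61 × 32.04 = 436.1 g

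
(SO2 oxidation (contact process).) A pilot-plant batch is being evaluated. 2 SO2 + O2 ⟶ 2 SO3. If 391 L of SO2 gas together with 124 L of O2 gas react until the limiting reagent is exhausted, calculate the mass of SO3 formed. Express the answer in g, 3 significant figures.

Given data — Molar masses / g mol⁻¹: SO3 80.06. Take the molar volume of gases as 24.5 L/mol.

810 g

n(SO2) = 391.0 / 24.5 = 15.96 mol
n(O2) = 124.0 / 24.5 = 5.061 mol
n/ν → SO2: 7.980, O2: 5.061; O2 is limiting.
n(SO3) = (2/1) × 5.061 = 10.12 mol
mass = 10.12 × 80.06 = 810.2 g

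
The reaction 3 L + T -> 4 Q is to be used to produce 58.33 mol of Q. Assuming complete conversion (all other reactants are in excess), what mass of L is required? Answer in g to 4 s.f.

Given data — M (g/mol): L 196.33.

n(Q) = 58.33 mol
n(L) = (3/4) × 58.33 = 43.75 mol
mass = 43.75 × 196.33 = 8589 g

8589 g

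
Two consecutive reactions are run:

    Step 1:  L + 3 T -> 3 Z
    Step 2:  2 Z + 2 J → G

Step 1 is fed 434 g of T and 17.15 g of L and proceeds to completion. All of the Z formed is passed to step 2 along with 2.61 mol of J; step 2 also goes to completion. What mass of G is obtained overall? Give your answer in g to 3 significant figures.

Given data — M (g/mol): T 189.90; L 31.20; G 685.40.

Step 1:
n(T) = 434.0 / 189.90 = 2.285 mol
n(L) = 17.15 / 31.20 = 0.5497 mol
n/ν for T = 2.285/3 = 0.7617
n/ν for L = 0.5497/1 = 0.5497
Smallest n/ν is L → limiting reagent.
n(Z) produced = (3/1) × 0.5497 = 1.649 mol
Step 2:
n(Z) available = 1.649 mol
n(J) = 2.610 mol
n/ν for Z = 1.649/2 = 0.8245
n/ν for J = 2.610/2 = 1.305
Smallest n/ν is Z → limiting reagent.
n(G) = (1/2) × 1.649 = 0.8245 mol
mass = 0.8245 × 685.40 = 565.1 g

565 g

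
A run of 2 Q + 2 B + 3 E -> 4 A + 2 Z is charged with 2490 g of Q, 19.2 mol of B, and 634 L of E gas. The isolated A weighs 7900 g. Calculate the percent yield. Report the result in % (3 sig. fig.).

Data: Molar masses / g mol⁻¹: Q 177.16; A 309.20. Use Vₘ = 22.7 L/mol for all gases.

n(Q) = 2490 / 177.16 = 14.06 mol
n(B) = 19.20 mol
n(E) = 634.0 / 22.7 = 27.93 mol
n/ν → Q: 7.030, B: 9.600, E: 9.310; Q is limiting.
theoretical n(A) = (4/2) × 14.06 = 28.12 mol → 8695 g
% yield = 7900 / 8695 × 100 = 90.86 %

90.9 %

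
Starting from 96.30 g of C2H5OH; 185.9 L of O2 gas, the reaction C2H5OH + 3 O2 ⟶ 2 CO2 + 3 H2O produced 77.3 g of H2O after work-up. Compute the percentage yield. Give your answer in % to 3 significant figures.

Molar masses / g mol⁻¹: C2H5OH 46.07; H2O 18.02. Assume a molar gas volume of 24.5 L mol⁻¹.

n(C2H5OH) = 96.30 / 46.07 = 2.090 mol
n(O2) = 185.9 / 24.5 = 7.588 mol
n/ν → C2H5OH: 2.090, O2: 2.529; C2H5OH is limiting.
theoretical n(H2O) = (3/1) × 2.090 = 6.270 mol → 113.0 g
% yield = 77.3 / 113.0 × 100 = 68.41 %

68.4 %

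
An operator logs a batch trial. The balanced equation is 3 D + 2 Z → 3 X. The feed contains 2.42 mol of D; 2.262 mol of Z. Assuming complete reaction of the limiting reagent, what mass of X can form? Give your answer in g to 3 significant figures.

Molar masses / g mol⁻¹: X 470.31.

1140 g

n(D) = 2.420 mol
n(Z) = 2.262 mol
n/ν for D = 2.420/3 = 0.8067
n/ν for Z = 2.262/2 = 1.131
Smallest n/ν is D → limiting reagent.
n(X) = (3/3) × 2.420 = 2.420 mol
mass = 2.420 × 470.31 = 1138 g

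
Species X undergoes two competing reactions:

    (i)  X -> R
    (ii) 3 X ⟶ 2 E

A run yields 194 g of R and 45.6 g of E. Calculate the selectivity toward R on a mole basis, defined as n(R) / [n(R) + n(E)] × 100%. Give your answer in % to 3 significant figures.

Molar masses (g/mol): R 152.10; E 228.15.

n(R) = 194 / 152.10 = 1.275 mol
n(E) = 45.6 / 228.15 = 0.1999 mol
selectivity = 1.275/(1.275+0.1999) × 100 = 86.45 %

86.5 %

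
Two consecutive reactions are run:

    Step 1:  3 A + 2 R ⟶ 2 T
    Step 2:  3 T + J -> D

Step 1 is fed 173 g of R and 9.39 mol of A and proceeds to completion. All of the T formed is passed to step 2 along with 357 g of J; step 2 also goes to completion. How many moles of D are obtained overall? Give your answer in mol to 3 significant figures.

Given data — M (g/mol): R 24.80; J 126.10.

Step 1:
n(R) = 173.0 / 24.80 = 6.976 mol
n(A) = 9.390 mol
n/ν for R = 6.976/2 = 3.488
n/ν for A = 9.390/3 = 3.130
Smallest n/ν is A → limiting reagent.
n(T) produced = (2/3) × 9.390 = 6.260 mol
Step 2:
n(T) available = 6.260 mol
n(J) = 357.0 / 126.10 = 2.831 mol
n/ν for T = 6.260/3 = 2.087
n/ν for J = 2.831/1 = 2.831
Smallest n/ν is T → limiting reagent.
n(D) = (1/3) × 6.260 = 2.087 mol

2.09 mol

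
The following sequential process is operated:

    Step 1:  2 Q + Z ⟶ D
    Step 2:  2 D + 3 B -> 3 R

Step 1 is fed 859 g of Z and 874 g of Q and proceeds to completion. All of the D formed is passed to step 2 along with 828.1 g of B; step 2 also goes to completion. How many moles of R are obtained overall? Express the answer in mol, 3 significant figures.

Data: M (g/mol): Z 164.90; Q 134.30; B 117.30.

4.88 mol

Step 1:
n(Z) = 859.0 / 164.90 = 5.209 mol
n(Q) = 874.0 / 134.30 = 6.508 mol
n/ν → Z: 5.209, Q: 3.254; Q is limiting.
n(D) produced = (1/2) × 6.508 = 3.254 mol
Step 2:
n(D) available = 3.254 mol
n(B) = 828.1 / 117.30 = 7.060 mol
n/ν → D: 1.627, B: 2.353; D is limiting.
n(R) = (3/2) × 3.254 = 4.881 mol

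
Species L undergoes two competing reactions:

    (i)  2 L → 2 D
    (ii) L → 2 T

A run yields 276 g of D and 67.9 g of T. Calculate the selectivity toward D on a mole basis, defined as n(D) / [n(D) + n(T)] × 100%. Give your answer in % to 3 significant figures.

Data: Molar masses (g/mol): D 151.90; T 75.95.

67.0 %

n(D) = 276 / 151.90 = 1.817 mol
n(T) = 67.9 / 75.95 = 0.8940 mol
selectivity = 1.817/(1.817+0.8940) × 100 = 67.02 %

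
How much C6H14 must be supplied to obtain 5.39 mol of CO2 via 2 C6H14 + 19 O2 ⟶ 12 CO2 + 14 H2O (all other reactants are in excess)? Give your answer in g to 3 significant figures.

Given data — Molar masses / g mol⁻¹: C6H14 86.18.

77.4 g

n(CO2) = 5.390 mol
n(C6H14) = (2/12) × 5.390 = 0.8983 mol
mass = 0.8983 × 86.18 = 77.42 g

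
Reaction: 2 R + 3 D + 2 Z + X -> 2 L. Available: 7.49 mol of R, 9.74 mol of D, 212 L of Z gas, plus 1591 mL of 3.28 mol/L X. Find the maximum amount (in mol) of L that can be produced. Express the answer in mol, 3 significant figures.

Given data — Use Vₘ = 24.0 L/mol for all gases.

6.49 mol

n(R) = 7.490 mol
n(D) = 9.740 mol
n(Z) = 212.0 / 24.0 = 8.833 mol
n(X) = 3.28 × 1591/1000 = 5.218 mol
n/ν → R: 3.745, D: 3.247, Z: 4.417, X: 5.218; D is limiting.
n(L) = (2/3) × 9.740 = 6.493 mol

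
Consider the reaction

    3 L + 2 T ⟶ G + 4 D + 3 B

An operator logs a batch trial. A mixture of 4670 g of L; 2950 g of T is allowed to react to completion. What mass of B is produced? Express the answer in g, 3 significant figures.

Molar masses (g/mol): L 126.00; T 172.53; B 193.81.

4970 g

n(L) = 4670 / 126.00 = 37.06 mol
n(T) = 2950 / 172.53 = 17.10 mol
n/ν → L: 12.35, T: 8.550; T is limiting.
n(B) = (3/2) × 17.10 = 25.65 mol
mass = 25.65 × 193.81 = 4971 g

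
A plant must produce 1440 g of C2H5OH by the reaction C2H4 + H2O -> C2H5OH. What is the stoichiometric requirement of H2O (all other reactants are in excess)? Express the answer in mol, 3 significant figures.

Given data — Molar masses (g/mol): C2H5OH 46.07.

n(C2H5OH) = 1440 / 46.07 = 31.26 mol
n(H2O) = (1/1) × 31.26 = 31.26 mol

31.3 mol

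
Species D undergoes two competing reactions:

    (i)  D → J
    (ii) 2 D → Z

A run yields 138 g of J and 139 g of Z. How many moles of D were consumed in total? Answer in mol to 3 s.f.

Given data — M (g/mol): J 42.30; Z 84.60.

n(J) = 138 / 42.30 = 3.262 mol
n(Z) = 139 / 84.60 = 1.643 mol
n(D) via (i) = (1/1)×3.262 = 3.262 mol
n(D) via (ii) = (2/1)×1.643 = 3.286 mol
total n(D) = 3.262 + 3.286 = 6.548 mol

6.55 mol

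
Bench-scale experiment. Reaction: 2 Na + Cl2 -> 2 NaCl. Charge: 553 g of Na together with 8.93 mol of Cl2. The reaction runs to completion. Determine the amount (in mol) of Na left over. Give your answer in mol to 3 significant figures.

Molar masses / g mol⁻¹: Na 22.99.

n(Na) = 553.0 / 22.99 = 24.05 mol
n(Cl2) = 8.930 mol
n/ν for Na = 24.05/2 = 12.03
n/ν for Cl2 = 8.930/1 = 8.930
Smallest n/ν is Cl2 → limiting reagent.
Na consumed = (2/1) × 8.930 = 17.86 mol
Na remaining = 24.05 − 17.86 = 6.190 mol

6.19 mol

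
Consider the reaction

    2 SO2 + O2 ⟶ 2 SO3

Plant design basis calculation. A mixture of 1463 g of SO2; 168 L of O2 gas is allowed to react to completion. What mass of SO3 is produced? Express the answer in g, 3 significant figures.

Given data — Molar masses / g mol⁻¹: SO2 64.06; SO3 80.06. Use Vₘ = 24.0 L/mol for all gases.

1120 g

n(SO2) = 1463 / 64.06 = 22.84 mol
n(O2) = 168.0 / 24.0 = 7.000 mol
n/ν for SO2 = 22.84/2 = 11.42
n/ν for O2 = 7.000/1 = 7.000
Smallest n/ν is O2 → limiting reagent.
n(SO3) = (2/1) × 7.000 = 14.00 mol
mass = 14.00 × 80.06 = 1121 g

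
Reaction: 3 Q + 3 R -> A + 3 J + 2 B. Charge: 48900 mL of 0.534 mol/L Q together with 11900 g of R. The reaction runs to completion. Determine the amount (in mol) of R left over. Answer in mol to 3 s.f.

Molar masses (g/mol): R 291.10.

n(Q) = 0.534 × 48900/1000 = 26.11 mol
n(R) = 11900 / 291.10 = 40.88 mol
n/ν for Q = 26.11/3 = 8.703
n/ν for R = 40.88/3 = 13.63
Smallest n/ν is Q → limiting reagent.
R consumed = (3/3) × 26.11 = 26.11 mol
R remaining = 40.88 − 26.11 = 14.77 mol

14.8 mol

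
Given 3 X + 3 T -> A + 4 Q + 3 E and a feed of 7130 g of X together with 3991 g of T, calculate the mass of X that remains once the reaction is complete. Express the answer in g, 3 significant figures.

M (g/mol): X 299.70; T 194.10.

968 g

n(X) = 7130 / 299.70 = 23.79 mol
n(T) = 3991 / 194.10 = 20.56 mol
n/ν for X = 23.79/3 = 7.930
n/ν for T = 20.56/3 = 6.853
Smallest n/ν is T → limiting reagent.
X consumed = (3/3) × 20.56 = 20.56 mol
X remaining = 23.79 − 20.56 = 3.230 mol
mass = 3.230 × 299.70 = 968.0 g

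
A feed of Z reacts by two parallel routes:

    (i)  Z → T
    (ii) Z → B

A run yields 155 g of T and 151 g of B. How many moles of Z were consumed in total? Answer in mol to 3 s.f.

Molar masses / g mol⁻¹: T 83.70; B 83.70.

n(T) = 155 / 83.70 = 1.852 mol
n(B) = 151 / 83.70 = 1.804 mol
n(Z) via (i) = (1/1)×1.852 = 1.852 mol
n(Z) via (ii) = (1/1)×1.804 = 1.804 mol
total n(Z) = 1.852 + 1.804 = 3.656 mol

3.66 mol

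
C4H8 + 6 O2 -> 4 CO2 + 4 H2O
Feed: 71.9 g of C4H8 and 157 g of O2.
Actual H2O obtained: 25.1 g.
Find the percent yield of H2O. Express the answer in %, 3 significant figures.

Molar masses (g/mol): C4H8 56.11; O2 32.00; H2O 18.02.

42.6 %

n(C4H8) = 71.90 / 56.11 = 1.281 mol
n(O2) = 157.0 / 32.00 = 4.906 mol
n/ν → C4H8: 1.281, O2: 0.8177; O2 is limiting.
theoretical n(H2O) = (4/6) × 4.906 = 3.271 mol → 58.94 g
% yield = 25.1 / 58.94 × 100 = 42.59 %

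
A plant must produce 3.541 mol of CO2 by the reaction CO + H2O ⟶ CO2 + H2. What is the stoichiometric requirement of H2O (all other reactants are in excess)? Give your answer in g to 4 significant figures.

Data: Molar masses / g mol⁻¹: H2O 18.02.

n(CO2) = 3.541 mol
n(H2O) = (1/1) × 3.541 = 3.541 mol
mass = 3.541 × 18.02 = 63.81 g

63.81 g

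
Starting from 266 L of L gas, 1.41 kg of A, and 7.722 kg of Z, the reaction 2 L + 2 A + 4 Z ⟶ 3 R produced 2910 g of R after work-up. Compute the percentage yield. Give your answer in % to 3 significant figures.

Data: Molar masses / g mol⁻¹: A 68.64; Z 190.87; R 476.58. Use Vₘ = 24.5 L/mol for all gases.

n(L) = 266.0 / 24.5 = 10.86 mol
n(A) = 1.410×1000 / 68.64 = 20.54 mol
n(Z) = 7.722×1000 / 190.87 = 40.46 mol
n/ν for L = 10.86/2 = 5.430
n/ν for A = 20.54/2 = 10.27
n/ν for Z = 40.46/4 = 10.12
Smallest n/ν is L → limiting reagent.
theoretical n(R) = (3/2) × 10.86 = 16.29 mol → 7763 g
% yield = 2910 / 7763 × 100 = 37.49 %

37.5 %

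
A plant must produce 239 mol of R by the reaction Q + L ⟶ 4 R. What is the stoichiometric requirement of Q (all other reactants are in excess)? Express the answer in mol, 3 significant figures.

59.8 mol

n(R) = 239.0 mol
n(Q) = (1/4) × 239.0 = 59.75 mol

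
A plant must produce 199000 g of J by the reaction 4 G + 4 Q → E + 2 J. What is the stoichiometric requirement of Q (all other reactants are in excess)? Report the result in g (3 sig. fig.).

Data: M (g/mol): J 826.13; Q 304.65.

147000 g

n(J) = 199000 / 826.13 = 240.9 mol
n(Q) = (4/2) × 240.9 = 481.8 mol
mass = 481.8 × 304.65 = 146800 g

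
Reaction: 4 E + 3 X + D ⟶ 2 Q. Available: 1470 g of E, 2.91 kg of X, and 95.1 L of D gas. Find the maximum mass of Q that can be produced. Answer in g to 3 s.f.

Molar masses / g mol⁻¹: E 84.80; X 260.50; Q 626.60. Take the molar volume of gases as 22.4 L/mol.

4670 g

n(E) = 1470 / 84.80 = 17.33 mol
n(X) = 2.910×1000 / 260.50 = 11.17 mol
n(D) = 95.10 / 22.4 = 4.246 mol
n/ν for E = 17.33/4 = 4.333
n/ν for X = 11.17/3 = 3.723
n/ν for D = 4.246/1 = 4.246
Smallest n/ν is X → limiting reagent.
n(Q) = (2/3) × 11.17 = 7.447 mol
mass = 7.447 × 626.60 = 4666 g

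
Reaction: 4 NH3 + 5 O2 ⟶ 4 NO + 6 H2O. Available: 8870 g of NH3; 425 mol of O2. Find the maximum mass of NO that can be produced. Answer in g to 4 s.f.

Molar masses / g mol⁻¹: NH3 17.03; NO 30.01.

n(NH3) = 8870 / 17.03 = 520.8 mol
n(O2) = 425.0 mol
n/ν for NH3 = 520.8/4 = 130.2
n/ν for O2 = 425.0/5 = 85.00
Smallest n/ν is O2 → limiting reagent.
n(NO) = (4/5) × 425.0 = 340.0 mol
mass = 340.0 × 30.01 = 10200 g

10200 g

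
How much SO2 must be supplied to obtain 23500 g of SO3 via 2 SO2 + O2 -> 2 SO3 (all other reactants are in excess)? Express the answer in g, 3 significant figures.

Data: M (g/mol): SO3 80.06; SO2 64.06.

18800 g

n(SO3) = 23500 / 80.06 = 293.5 mol
n(SO2) = (2/2) × 293.5 = 293.5 mol
mass = 293.5 × 64.06 = 18800 g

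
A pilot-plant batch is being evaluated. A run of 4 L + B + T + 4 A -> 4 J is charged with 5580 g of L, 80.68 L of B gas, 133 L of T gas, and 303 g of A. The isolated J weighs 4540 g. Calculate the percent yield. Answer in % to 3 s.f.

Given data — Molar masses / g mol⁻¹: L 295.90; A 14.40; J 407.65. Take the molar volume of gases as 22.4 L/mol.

77.3 %

n(L) = 5580 / 295.90 = 18.86 mol
n(B) = 80.68 / 22.4 = 3.602 mol
n(T) = 133.0 / 22.4 = 5.938 mol
n(A) = 303.0 / 14.40 = 21.04 mol
n/ν → L: 4.715, B: 3.602, T: 5.938, A: 5.260; B is limiting.
theoretical n(J) = (4/1) × 3.602 = 14.41 mol → 5874 g
% yield = 4540 / 5874 × 100 = 77.29 %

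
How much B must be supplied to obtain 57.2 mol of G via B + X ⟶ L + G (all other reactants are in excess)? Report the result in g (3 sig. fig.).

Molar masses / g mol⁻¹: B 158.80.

9080 g

n(G) = 57.20 mol
n(B) = (1/1) × 57.20 = 57.20 mol
mass = 57.20 × 158.80 = 9083 g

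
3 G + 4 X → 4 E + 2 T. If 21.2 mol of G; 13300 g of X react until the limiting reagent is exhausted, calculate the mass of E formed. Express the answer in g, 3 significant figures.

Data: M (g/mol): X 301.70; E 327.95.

9270 g

n(G) = 21.20 mol
n(X) = 13300 / 301.70 = 44.08 mol
n/ν for G = 21.20/3 = 7.067
n/ν for X = 44.08/4 = 11.02
Smallest n/ν is G → limiting reagent.
n(E) = (4/3) × 21.20 = 28.27 mol
mass = 28.27 × 327.95 = 9271 g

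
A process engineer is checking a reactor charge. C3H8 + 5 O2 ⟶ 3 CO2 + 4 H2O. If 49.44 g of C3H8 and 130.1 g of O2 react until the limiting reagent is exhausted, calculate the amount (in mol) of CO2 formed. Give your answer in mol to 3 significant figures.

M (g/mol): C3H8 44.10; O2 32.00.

2.44 mol

n(C3H8) = 49.44 / 44.10 = 1.121 mol
n(O2) = 130.1 / 32.00 = 4.066 mol
n/ν → C3H8: 1.121, O2: 0.8132; O2 is limiting.
n(CO2) = (3/5) × 4.066 = 2.440 mol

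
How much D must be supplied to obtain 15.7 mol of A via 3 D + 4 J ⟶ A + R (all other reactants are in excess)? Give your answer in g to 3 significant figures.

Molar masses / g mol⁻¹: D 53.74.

2530 g

n(A) = 15.70 mol
n(D) = (3/1) × 15.70 = 47.10 mol
mass = 47.10 × 53.74 = 2531 g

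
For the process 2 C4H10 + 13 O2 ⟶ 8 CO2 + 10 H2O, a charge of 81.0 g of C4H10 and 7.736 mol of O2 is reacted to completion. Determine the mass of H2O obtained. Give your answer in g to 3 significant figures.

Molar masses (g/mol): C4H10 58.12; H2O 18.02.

107 g

n(C4H10) = 81.00 / 58.12 = 1.394 mol
n(O2) = 7.736 mol
n/ν → C4H10: 0.6970, O2: 0.5951; O2 is limiting.
n(H2O) = (10/13) × 7.736 = 5.951 mol
mass = 5.951 × 18.02 = 107.2 g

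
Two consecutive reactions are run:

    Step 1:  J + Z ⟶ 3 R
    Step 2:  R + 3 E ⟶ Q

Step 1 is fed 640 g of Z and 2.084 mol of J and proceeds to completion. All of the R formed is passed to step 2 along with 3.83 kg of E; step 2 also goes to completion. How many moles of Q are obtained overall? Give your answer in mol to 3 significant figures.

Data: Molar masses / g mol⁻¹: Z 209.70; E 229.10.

5.57 mol

Step 1:
n(Z) = 640.0 / 209.70 = 3.052 mol
n(J) = 2.084 mol
n/ν → Z: 3.052, J: 2.084; J is limiting.
n(R) produced = (3/1) × 2.084 = 6.252 mol
Step 2:
n(R) available = 6.252 mol
n(E) = 3.830×1000 / 229.10 = 16.72 mol
n/ν → R: 6.252, E: 5.573; E is limiting.
n(Q) = (1/3) × 16.72 = 5.573 mol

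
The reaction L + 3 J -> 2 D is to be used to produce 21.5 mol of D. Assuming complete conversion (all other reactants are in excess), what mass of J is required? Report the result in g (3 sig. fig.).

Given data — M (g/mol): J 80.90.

2610 g

n(D) = 21.50 mol
n(J) = (3/2) × 21.50 = 32.25 mol
mass = 32.25 × 80.90 = 2609 g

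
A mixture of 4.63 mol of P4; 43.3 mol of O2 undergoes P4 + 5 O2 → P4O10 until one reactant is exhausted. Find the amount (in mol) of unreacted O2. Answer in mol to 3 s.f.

20.2 mol

n(P4) = 4.630 mol
n(O2) = 43.30 mol
n/ν for P4 = 4.630/1 = 4.630
n/ν for O2 = 43.30/5 = 8.660
Smallest n/ν is P4 → limiting reagent.
O2 consumed = (5/1) × 4.630 = 23.15 mol
O2 remaining = 43.30 − 23.15 = 20.15 mol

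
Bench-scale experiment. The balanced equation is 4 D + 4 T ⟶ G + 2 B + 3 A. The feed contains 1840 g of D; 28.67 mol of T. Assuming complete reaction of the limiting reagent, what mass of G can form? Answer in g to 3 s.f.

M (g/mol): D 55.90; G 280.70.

n(D) = 1840 / 55.90 = 32.92 mol
n(T) = 28.67 mol
n/ν → D: 8.230, T: 7.168; T is limiting.
n(G) = (1/4) × 28.67 = 7.168 mol
mass = 7.168 × 280.70 = 2012 g

2010 g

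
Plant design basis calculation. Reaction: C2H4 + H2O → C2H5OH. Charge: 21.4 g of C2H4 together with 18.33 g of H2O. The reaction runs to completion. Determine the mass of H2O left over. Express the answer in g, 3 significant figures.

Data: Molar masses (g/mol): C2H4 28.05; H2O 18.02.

n(C2H4) = 21.40 / 28.05 = 0.7629 mol
n(H2O) = 18.33 / 18.02 = 1.017 mol
n/ν for C2H4 = 0.7629/1 = 0.7629
n/ν for H2O = 1.017/1 = 1.017
Smallest n/ν is C2H4 → limiting reagent.
H2O consumed = (1/1) × 0.7629 = 0.7629 mol
H2O remaining = 1.017 − 0.7629 = 0.2541 mol
mass = 0.2541 × 18.02 = 4.579 g

4.58 g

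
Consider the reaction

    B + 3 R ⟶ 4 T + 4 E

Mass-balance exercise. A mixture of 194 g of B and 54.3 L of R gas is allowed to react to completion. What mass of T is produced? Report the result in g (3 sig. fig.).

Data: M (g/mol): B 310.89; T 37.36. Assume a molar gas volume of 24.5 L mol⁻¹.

93.3 g

n(B) = 194.0 / 310.89 = 0.6240 mol
n(R) = 54.30 / 24.5 = 2.216 mol
n/ν for B = 0.6240/1 = 0.6240
n/ν for R = 2.216/3 = 0.7387
Smallest n/ν is B → limiting reagent.
n(T) = (4/1) × 0.6240 = 2.496 mol
mass = 2.496 × 37.36 = 93.25 g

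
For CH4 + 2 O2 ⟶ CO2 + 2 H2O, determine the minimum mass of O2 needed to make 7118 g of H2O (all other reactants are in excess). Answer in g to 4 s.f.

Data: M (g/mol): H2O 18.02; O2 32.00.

12640 g

n(H2O) = 7118 / 18.02 = 395.0 mol
n(O2) = (2/2) × 395.0 = 395.0 mol
mass = 395.0 × 32.00 = 12640 g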